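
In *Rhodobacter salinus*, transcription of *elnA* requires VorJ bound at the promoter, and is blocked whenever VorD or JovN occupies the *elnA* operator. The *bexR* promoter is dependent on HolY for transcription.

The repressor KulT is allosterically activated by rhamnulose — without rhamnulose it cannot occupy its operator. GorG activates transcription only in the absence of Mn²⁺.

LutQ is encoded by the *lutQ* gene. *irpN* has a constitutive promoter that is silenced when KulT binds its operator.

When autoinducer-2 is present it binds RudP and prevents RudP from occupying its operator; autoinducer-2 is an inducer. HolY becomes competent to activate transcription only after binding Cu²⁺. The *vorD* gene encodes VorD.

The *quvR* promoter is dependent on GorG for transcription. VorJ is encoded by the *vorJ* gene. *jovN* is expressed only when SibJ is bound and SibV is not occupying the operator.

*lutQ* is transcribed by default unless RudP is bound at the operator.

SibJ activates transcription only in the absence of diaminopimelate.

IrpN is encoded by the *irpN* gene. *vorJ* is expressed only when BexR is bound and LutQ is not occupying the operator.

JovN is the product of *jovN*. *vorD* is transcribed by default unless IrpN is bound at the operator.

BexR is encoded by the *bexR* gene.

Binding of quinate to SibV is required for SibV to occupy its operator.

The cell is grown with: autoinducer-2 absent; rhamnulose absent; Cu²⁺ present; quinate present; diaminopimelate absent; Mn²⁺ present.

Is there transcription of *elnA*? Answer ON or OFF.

Rhamnulose is absent, so KulT is inactive.
With no repressor bound, *irpN* is transcribed.
So IrpN is produced and active.
With repressor IrpN bound, *vorD* is not transcribed.
So VorD is not produced.
Autoinducer-2 is absent, so RudP is active.
With repressor RudP bound, *lutQ* is not transcribed.
So LutQ is not produced.
Cu²⁺ is present, so HolY is active.
No repressor is bound and HolY is active, so *bexR* is transcribed.
So BexR is produced and active.
No repressor is bound and BexR is active, so *vorJ* is transcribed.
So VorJ is produced and active.
Diaminopimelate is absent, so SibJ is active.
Quinate is present, so SibV is active.
With repressor SibV bound, *jovN* is not transcribed.
So JovN is not produced.
No repressor is bound and VorJ is active, so *elnA* is transcribed.

ON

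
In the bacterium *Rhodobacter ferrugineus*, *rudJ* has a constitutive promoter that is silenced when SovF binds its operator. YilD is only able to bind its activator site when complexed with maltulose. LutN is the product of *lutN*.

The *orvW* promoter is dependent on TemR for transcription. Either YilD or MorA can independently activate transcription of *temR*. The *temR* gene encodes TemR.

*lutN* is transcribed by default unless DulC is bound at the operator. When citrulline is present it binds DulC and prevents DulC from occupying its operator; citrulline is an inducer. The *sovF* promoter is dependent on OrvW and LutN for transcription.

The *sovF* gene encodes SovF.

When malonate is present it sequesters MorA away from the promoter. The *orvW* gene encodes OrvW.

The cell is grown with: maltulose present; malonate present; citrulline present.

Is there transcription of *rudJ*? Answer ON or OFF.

Maltulose is present, so YilD is active.
Malonate is present, so MorA is inactive.
Activator YilD is present, so *temR* is transcribed.
So TemR is produced and active.
No repressor is bound and TemR is active, so *orvW* is transcribed.
So OrvW is produced and active.
Citrulline is present, so DulC is inactive.
With no repressor bound, *lutN* is transcribed.
So LutN is produced and active.
No repressor is bound and OrvW and LutN are active, so *sovF* is transcribed.
So SovF is produced and active.
With repressor SovF bound, *rudJ* is not transcribed.

OFF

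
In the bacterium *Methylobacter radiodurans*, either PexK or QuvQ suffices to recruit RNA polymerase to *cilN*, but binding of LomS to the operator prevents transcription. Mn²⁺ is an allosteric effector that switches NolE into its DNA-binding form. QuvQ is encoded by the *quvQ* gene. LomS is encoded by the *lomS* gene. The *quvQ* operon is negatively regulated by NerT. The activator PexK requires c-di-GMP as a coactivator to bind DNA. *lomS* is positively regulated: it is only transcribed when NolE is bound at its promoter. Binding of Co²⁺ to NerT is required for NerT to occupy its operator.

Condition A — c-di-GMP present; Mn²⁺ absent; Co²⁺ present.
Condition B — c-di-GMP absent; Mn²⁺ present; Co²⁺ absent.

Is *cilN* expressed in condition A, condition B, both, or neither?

Condition A:
c-di-GMP is present, so PexK is active.
Mn²⁺ is absent, so NolE is inactive.
Required activator NolE is absent, so *lomS* is not transcribed.
So LomS is not produced.
Co²⁺ is present, so NerT is active.
With repressor NerT bound, *quvQ* is not transcribed.
So QuvQ is not produced.
Activator PexK is present, so *cilN* is transcribed.
→ *cilN* is ON in A.
Condition B:
c-di-GMP is absent, so PexK is inactive.
Mn²⁺ is present, so NolE is active.
No repressor is bound and NolE is active, so *lomS* is transcribed.
So LomS is produced and active.
Co²⁺ is absent, so NerT is inactive.
With no repressor bound, *quvQ* is transcribed.
So QuvQ is produced and active.
With repressor LomS bound, *cilN* is not transcribed.
→ *cilN* is OFF in B.

A only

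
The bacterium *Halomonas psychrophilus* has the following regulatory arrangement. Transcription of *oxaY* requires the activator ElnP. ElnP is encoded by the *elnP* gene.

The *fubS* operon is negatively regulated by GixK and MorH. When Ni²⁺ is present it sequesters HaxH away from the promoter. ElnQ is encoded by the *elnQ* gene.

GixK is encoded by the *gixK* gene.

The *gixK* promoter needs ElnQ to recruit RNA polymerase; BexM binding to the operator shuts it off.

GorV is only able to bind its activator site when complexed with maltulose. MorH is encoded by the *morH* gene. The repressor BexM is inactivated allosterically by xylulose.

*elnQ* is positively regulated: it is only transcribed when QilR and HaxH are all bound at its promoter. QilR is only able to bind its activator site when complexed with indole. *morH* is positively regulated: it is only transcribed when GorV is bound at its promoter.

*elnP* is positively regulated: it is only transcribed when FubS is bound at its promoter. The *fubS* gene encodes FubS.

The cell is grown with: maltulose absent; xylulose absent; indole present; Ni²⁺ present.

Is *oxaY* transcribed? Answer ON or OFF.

ON

Indole is present, so QilR is active.
Ni²⁺ is present, so HaxH is inactive.
Required activator HaxH is absent, so *elnQ* is not transcribed.
So ElnQ is not produced.
Xylulose is absent, so BexM is active.
With repressor BexM bound, *gixK* is not transcribed.
So GixK is not produced.
Maltulose is absent, so GorV is inactive.
Required activator GorV is absent, so *morH* is not transcribed.
So MorH is not produced.
With no repressor bound, *fubS* is transcribed.
So FubS is produced and active.
No repressor is bound and FubS is active, so *elnP* is transcribed.
So ElnP is produced and active.
No repressor is bound and ElnP is active, so *oxaY* is transcribed.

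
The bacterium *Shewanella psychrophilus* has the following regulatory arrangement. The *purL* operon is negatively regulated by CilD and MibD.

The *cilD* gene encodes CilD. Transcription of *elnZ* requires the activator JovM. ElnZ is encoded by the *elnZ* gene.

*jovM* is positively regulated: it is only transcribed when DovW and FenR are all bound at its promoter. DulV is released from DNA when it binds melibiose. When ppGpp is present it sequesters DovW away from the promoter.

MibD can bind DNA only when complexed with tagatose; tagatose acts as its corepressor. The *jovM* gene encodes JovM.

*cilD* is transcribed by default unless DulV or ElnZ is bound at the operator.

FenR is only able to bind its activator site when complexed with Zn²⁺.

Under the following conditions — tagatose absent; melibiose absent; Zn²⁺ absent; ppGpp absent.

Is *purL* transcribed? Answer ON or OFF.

Melibiose is absent, so DulV is active.
ppGpp is absent, so DovW is active.
Zn²⁺ is absent, so FenR is inactive.
Required activator FenR is absent, so *jovM* is not transcribed.
So JovM is not produced.
Required activator JovM is absent, so *elnZ* is not transcribed.
So ElnZ is not produced.
With repressor DulV bound, *cilD* is not transcribed.
So CilD is not produced.
Tagatose is absent, so MibD is inactive.
With no repressor bound, *purL* is transcribed.

ON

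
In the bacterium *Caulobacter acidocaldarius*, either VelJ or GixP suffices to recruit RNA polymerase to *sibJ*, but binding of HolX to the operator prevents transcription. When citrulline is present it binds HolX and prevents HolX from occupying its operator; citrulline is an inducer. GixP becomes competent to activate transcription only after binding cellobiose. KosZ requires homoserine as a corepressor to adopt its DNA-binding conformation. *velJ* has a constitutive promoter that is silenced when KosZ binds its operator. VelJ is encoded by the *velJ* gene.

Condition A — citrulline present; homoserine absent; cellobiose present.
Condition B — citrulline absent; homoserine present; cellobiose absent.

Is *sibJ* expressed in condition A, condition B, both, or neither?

A only

Condition A:
Citrulline is present, so HolX is inactive.
Homoserine is absent, so KosZ is inactive.
With no repressor bound, *velJ* is transcribed.
So VelJ is produced and active.
Cellobiose is present, so GixP is active.
Activator VelJ is present, so *sibJ* is transcribed.
→ *sibJ* is ON in A.
Condition B:
Citrulline is absent, so HolX is active.
Homoserine is present, so KosZ is active.
With repressor KosZ bound, *velJ* is not transcribed.
So VelJ is not produced.
Cellobiose is absent, so GixP is inactive.
With repressor HolX bound, *sibJ* is not transcribed.
→ *sibJ* is OFF in B.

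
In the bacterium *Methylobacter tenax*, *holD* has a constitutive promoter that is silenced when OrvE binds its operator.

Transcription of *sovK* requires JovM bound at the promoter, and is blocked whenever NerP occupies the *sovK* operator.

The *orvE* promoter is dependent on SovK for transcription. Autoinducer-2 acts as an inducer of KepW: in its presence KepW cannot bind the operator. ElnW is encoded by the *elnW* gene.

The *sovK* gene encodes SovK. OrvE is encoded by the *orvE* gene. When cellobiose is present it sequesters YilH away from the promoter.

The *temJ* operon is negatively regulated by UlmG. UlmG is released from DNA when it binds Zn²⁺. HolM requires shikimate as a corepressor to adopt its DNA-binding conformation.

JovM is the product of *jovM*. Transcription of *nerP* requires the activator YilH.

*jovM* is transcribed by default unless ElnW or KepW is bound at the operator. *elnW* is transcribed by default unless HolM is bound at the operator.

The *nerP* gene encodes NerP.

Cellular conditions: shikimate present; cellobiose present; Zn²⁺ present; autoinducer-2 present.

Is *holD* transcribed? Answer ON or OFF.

OFF

Shikimate is present, so HolM is active.
With repressor HolM bound, *elnW* is not transcribed.
So ElnW is not produced.
Autoinducer-2 is present, so KepW is inactive.
With no repressor bound, *jovM* is transcribed.
So JovM is produced and active.
Cellobiose is present, so YilH is inactive.
Required activator YilH is absent, so *nerP* is not transcribed.
So NerP is not produced.
No repressor is bound and JovM is active, so *sovK* is transcribed.
So SovK is produced and active.
No repressor is bound and SovK is active, so *orvE* is transcribed.
So OrvE is produced and active.
With repressor OrvE bound, *holD* is not transcribed.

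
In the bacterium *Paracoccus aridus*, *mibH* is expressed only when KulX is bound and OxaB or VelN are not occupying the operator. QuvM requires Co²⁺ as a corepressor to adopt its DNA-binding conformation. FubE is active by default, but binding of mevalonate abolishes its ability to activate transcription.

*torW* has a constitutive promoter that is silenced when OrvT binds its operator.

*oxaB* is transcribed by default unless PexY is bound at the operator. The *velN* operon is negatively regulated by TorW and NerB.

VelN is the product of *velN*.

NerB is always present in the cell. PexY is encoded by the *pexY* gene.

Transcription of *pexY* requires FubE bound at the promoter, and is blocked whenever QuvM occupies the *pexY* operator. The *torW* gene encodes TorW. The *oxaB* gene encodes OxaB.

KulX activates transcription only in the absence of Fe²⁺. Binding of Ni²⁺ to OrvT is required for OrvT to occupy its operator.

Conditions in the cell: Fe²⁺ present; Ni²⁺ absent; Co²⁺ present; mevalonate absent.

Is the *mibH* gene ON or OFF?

Co²⁺ is present, so QuvM is active.
Mevalonate is absent, so FubE is active.
With repressor QuvM bound, *pexY* is not transcribed.
So PexY is not produced.
With no repressor bound, *oxaB* is transcribed.
So OxaB is produced and active.
Ni²⁺ is absent, so OrvT is inactive.
With no repressor bound, *torW* is transcribed.
So TorW is produced and active.
NerB is produced constitutively and is active.
With repressor TorW bound, *velN* is not transcribed.
So VelN is not produced.
Fe²⁺ is present, so KulX is inactive.
With repressor OxaB bound, *mibH* is not transcribed.

OFF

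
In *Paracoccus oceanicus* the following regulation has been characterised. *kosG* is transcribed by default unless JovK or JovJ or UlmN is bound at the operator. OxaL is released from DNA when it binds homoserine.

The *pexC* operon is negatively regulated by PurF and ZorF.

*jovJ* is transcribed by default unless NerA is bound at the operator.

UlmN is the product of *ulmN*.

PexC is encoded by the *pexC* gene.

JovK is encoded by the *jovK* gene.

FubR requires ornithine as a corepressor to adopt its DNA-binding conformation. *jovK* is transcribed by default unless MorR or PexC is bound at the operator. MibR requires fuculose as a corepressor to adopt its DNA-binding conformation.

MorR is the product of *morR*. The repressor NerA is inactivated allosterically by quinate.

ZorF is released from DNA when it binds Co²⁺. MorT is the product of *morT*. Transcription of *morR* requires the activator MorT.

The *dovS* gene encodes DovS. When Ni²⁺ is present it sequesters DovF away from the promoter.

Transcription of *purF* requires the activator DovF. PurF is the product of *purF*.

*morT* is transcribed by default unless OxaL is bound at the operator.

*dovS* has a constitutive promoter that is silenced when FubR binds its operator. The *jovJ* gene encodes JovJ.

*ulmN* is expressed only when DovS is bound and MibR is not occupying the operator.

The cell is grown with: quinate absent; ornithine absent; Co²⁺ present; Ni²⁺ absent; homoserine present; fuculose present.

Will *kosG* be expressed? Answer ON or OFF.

Homoserine is present, so OxaL is inactive.
With no repressor bound, *morT* is transcribed.
So MorT is produced and active.
No repressor is bound and MorT is active, so *morR* is transcribed.
So MorR is produced and active.
Ni²⁺ is absent, so DovF is active.
No repressor is bound and DovF is active, so *purF* is transcribed.
So PurF is produced and active.
Co²⁺ is present, so ZorF is inactive.
With repressor PurF bound, *pexC* is not transcribed.
So PexC is not produced.
With repressor MorR bound, *jovK* is not transcribed.
So JovK is not produced.
Quinate is absent, so NerA is active.
With repressor NerA bound, *jovJ* is not transcribed.
So JovJ is not produced.
Ornithine is absent, so FubR is inactive.
With no repressor bound, *dovS* is transcribed.
So DovS is produced and active.
Fuculose is present, so MibR is active.
With repressor MibR bound, *ulmN* is not transcribed.
So UlmN is not produced.
With no repressor bound, *kosG* is transcribed.

ON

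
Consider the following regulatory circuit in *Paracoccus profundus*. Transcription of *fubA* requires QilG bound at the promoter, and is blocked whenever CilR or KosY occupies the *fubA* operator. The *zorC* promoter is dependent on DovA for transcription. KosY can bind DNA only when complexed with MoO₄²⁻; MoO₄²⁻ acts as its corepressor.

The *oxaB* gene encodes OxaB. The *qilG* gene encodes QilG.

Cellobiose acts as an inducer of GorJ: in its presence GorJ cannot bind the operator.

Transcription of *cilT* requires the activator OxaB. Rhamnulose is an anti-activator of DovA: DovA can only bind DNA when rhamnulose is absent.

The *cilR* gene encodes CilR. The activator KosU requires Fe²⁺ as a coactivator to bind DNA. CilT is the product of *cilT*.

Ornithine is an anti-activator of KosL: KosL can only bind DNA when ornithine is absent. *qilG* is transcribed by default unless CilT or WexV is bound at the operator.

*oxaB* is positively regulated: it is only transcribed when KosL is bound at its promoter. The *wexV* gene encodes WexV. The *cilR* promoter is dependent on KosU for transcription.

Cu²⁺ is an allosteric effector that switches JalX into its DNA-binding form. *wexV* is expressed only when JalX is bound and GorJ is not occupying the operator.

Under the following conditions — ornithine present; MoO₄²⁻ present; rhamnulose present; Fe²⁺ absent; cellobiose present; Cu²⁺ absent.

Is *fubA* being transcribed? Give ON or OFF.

Fe²⁺ is absent, so KosU is inactive.
Required activator KosU is absent, so *cilR* is not transcribed.
So CilR is not produced.
MoO₄²⁻ is present, so KosY is active.
Ornithine is present, so KosL is inactive.
Required activator KosL is absent, so *oxaB* is not transcribed.
So OxaB is not produced.
Required activator OxaB is absent, so *cilT* is not transcribed.
So CilT is not produced.
Cu²⁺ is absent, so JalX is inactive.
Cellobiose is present, so GorJ is inactive.
Required activator JalX is absent, so *wexV* is not transcribed.
So WexV is not produced.
With no repressor bound, *qilG* is transcribed.
So QilG is produced and active.
With repressor KosY bound, *fubA* is not transcribed.

OFF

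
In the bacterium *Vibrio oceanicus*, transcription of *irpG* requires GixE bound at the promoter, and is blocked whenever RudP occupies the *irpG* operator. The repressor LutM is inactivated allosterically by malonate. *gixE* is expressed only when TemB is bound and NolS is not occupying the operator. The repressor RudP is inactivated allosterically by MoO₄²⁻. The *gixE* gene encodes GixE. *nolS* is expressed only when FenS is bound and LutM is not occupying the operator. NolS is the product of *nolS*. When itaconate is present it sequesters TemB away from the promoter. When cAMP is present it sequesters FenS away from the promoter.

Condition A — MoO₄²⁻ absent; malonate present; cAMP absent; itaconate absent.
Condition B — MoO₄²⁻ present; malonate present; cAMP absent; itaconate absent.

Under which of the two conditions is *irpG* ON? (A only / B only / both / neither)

neither

Condition A:
MoO₄²⁻ is absent, so RudP is active.
Malonate is present, so LutM is inactive.
cAMP is absent, so FenS is active.
No repressor is bound and FenS is active, so *nolS* is transcribed.
So NolS is produced and active.
Itaconate is absent, so TemB is active.
With repressor NolS bound, *gixE* is not transcribed.
So GixE is not produced.
With repressor RudP bound, *irpG* is not transcribed.
→ *irpG* is OFF in A.
Condition B:
MoO₄²⁻ is present, so RudP is inactive.
Malonate is present, so LutM is inactive.
cAMP is absent, so FenS is active.
No repressor is bound and FenS is active, so *nolS* is transcribed.
So NolS is produced and active.
Itaconate is absent, so TemB is active.
With repressor NolS bound, *gixE* is not transcribed.
So GixE is not produced.
Required activator GixE is absent, so *irpG* is not transcribed.
→ *irpG* is OFF in B.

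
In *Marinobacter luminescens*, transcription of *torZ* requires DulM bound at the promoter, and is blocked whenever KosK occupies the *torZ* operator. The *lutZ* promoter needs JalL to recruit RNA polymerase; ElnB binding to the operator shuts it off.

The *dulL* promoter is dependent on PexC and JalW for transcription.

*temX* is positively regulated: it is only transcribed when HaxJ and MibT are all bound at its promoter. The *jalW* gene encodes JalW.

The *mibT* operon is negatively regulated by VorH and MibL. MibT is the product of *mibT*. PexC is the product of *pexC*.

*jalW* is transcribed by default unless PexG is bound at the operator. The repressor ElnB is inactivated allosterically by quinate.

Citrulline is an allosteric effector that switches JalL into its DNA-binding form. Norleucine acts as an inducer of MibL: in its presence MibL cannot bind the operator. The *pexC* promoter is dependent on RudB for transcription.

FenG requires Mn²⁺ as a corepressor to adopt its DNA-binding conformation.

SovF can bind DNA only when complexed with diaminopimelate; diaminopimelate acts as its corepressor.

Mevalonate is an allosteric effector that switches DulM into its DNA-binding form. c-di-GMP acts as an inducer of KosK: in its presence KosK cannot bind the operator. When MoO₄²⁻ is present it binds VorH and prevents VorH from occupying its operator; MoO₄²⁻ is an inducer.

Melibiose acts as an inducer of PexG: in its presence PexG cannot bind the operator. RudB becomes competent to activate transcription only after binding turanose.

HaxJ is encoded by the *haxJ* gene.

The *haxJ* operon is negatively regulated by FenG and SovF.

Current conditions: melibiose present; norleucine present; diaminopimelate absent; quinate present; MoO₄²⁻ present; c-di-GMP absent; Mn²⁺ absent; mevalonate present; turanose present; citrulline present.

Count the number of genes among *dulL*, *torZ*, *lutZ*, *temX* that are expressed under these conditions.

Turanose is present, so RudB is active.
No repressor is bound and RudB is active, so *pexC* is transcribed.
So PexC is produced and active.
Melibiose is present, so PexG is inactive.
With no repressor bound, *jalW* is transcribed.
So JalW is produced and active.
No repressor is bound and PexC and JalW are active, so *dulL* is transcribed.
→ *dulL* is ON.
Mevalonate is present, so DulM is active.
c-di-GMP is absent, so KosK is active.
With repressor KosK bound, *torZ* is not transcribed.
→ *torZ* is OFF.
Quinate is present, so ElnB is inactive.
Citrulline is present, so JalL is active.
No repressor is bound and JalL is active, so *lutZ* is transcribed.
→ *lutZ* is ON.
Mn²⁺ is absent, so FenG is inactive.
Diaminopimelate is absent, so SovF is inactive.
With no repressor bound, *haxJ* is transcribed.
So HaxJ is produced and active.
MoO₄²⁻ is present, so VorH is inactive.
Norleucine is present, so MibL is inactive.
With no repressor bound, *mibT* is transcribed.
So MibT is produced and active.
No repressor is bound and HaxJ and MibT are active, so *temX* is transcribed.
→ *temX* is ON.
3 of the 4 genes are transcribed.

3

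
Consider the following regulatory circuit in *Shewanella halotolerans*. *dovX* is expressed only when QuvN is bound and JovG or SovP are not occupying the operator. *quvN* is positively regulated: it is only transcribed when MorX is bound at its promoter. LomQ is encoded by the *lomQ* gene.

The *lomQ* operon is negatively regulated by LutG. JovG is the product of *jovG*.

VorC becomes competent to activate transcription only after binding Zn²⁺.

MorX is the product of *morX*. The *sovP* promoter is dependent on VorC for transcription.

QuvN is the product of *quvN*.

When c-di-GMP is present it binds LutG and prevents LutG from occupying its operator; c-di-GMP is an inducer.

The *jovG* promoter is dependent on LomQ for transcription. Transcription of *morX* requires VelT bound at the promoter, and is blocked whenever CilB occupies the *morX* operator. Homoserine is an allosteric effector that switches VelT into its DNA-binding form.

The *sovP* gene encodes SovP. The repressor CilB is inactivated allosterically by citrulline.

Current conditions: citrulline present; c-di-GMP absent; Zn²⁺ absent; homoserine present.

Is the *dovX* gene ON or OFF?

c-di-GMP is absent, so LutG is active.
With repressor LutG bound, *lomQ* is not transcribed.
So LomQ is not produced.
Required activator LomQ is absent, so *jovG* is not transcribed.
So JovG is not produced.
Zn²⁺ is absent, so VorC is inactive.
Required activator VorC is absent, so *sovP* is not transcribed.
So SovP is not produced.
Homoserine is present, so VelT is active.
Citrulline is present, so CilB is inactive.
No repressor is bound and VelT is active, so *morX* is transcribed.
So MorX is produced and active.
No repressor is bound and MorX is active, so *quvN* is transcribed.
So QuvN is produced and active.
No repressor is bound and QuvN is active, so *dovX* is transcribed.

ON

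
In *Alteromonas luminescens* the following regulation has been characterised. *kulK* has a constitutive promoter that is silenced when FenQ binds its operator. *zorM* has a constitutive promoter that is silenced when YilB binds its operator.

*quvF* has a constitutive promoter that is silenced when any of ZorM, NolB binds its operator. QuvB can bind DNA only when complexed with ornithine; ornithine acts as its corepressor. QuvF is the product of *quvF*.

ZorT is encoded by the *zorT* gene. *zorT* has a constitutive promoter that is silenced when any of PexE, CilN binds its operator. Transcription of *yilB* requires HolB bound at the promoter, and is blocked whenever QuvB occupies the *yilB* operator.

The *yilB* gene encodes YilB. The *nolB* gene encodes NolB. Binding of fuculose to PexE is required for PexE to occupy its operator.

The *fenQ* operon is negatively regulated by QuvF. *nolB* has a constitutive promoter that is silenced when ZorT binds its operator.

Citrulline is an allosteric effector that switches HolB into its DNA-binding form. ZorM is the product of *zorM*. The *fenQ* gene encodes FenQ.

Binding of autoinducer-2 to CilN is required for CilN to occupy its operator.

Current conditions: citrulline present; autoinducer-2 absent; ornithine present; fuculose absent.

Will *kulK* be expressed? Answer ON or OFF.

OFF

Ornithine is present, so QuvB is active.
Citrulline is present, so HolB is active.
With repressor QuvB bound, *yilB* is not transcribed.
So YilB is not produced.
With no repressor bound, *zorM* is transcribed.
So ZorM is produced and active.
Fuculose is absent, so PexE is inactive.
Autoinducer-2 is absent, so CilN is inactive.
With no repressor bound, *zorT* is transcribed.
So ZorT is produced and active.
With repressor ZorT bound, *nolB* is not transcribed.
So NolB is not produced.
With repressor ZorM bound, *quvF* is not transcribed.
So QuvF is not produced.
With no repressor bound, *fenQ* is transcribed.
So FenQ is produced and active.
With repressor FenQ bound, *kulK* is not transcribed.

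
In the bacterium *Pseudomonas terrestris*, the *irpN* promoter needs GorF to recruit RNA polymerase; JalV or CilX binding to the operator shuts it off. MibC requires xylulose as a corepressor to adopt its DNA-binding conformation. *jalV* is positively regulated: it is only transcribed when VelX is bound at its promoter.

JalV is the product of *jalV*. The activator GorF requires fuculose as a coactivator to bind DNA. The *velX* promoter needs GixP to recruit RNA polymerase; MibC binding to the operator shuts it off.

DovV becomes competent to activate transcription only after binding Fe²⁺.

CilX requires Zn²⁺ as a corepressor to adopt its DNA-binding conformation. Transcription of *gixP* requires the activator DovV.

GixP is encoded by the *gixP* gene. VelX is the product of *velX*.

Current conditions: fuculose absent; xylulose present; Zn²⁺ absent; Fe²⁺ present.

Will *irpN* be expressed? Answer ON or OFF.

Fe²⁺ is present, so DovV is active.
No repressor is bound and DovV is active, so *gixP* is transcribed.
So GixP is produced and active.
Xylulose is present, so MibC is active.
With repressor MibC bound, *velX* is not transcribed.
So VelX is not produced.
Required activator VelX is absent, so *jalV* is not transcribed.
So JalV is not produced.
Fuculose is absent, so GorF is inactive.
Zn²⁺ is absent, so CilX is inactive.
Required activator GorF is absent, so *irpN* is not transcribed.

OFF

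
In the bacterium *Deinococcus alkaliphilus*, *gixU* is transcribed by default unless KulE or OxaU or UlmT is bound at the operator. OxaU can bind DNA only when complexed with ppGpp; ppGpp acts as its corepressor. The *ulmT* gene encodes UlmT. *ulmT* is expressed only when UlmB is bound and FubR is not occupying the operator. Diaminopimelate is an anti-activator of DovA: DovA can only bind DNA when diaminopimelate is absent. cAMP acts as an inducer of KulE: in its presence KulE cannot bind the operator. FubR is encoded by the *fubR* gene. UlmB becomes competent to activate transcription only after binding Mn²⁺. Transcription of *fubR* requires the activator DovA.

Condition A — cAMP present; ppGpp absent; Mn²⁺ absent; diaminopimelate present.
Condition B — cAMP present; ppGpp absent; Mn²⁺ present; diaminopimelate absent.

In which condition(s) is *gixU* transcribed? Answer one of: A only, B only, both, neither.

both

Condition A:
cAMP is present, so KulE is inactive.
ppGpp is absent, so OxaU is inactive.
Mn²⁺ is absent, so UlmB is inactive.
Diaminopimelate is present, so DovA is inactive.
Required activator DovA is absent, so *fubR* is not transcribed.
So FubR is not produced.
Required activator UlmB is absent, so *ulmT* is not transcribed.
So UlmT is not produced.
With no repressor bound, *gixU* is transcribed.
→ *gixU* is ON in A.
Condition B:
cAMP is present, so KulE is inactive.
ppGpp is absent, so OxaU is inactive.
Mn²⁺ is present, so UlmB is active.
Diaminopimelate is absent, so DovA is active.
No repressor is bound and DovA is active, so *fubR* is transcribed.
So FubR is produced and active.
With repressor FubR bound, *ulmT* is not transcribed.
So UlmT is not produced.
With no repressor bound, *gixU* is transcribed.
→ *gixU* is ON in B.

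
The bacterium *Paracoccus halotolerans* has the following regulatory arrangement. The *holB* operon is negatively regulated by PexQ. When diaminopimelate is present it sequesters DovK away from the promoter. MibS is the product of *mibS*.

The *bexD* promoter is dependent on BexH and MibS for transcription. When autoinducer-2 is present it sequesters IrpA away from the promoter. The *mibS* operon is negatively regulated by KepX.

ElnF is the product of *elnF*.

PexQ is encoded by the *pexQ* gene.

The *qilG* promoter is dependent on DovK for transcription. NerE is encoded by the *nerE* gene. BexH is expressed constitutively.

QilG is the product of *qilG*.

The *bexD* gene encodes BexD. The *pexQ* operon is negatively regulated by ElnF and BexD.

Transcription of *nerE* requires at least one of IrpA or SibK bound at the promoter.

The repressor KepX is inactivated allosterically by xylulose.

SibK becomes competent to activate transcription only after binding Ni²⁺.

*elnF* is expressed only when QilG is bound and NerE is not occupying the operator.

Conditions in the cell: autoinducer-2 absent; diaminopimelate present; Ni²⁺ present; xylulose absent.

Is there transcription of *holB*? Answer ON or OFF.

OFF

Diaminopimelate is present, so DovK is inactive.
Required activator DovK is absent, so *qilG* is not transcribed.
So QilG is not produced.
Autoinducer-2 is absent, so IrpA is active.
Ni²⁺ is present, so SibK is active.
Activator IrpA is present, so *nerE* is transcribed.
So NerE is produced and active.
With repressor NerE bound, *elnF* is not transcribed.
So ElnF is not produced.
BexH is produced constitutively and is active.
Xylulose is absent, so KepX is active.
With repressor KepX bound, *mibS* is not transcribed.
So MibS is not produced.
Required activator MibS is absent, so *bexD* is not transcribed.
So BexD is not produced.
With no repressor bound, *pexQ* is transcribed.
So PexQ is produced and active.
With repressor PexQ bound, *holB* is not transcribed.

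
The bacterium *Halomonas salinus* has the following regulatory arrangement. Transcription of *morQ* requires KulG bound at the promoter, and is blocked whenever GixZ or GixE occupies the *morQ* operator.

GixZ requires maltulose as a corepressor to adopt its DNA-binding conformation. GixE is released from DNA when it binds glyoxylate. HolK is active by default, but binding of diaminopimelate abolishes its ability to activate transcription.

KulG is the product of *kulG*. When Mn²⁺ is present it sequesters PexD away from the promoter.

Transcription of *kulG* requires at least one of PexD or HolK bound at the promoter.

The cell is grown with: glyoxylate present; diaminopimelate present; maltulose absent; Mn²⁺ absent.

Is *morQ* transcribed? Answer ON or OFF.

Mn²⁺ is absent, so PexD is active.
Diaminopimelate is present, so HolK is inactive.
Activator PexD is present, so *kulG* is transcribed.
So KulG is produced and active.
Maltulose is absent, so GixZ is inactive.
Glyoxylate is present, so GixE is inactive.
No repressor is bound and KulG is active, so *morQ* is transcribed.

ON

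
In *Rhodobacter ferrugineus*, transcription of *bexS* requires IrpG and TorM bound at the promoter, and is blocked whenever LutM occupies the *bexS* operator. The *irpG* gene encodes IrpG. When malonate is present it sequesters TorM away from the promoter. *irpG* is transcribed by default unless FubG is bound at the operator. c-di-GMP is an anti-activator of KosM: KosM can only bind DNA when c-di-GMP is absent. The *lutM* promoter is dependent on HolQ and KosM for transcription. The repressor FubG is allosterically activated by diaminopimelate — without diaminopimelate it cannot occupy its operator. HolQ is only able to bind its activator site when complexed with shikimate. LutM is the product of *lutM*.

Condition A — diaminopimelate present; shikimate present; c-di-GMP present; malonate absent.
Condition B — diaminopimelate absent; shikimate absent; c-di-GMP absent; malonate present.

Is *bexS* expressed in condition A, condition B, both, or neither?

Condition A:
Diaminopimelate is present, so FubG is active.
With repressor FubG bound, *irpG* is not transcribed.
So IrpG is not produced.
Shikimate is present, so HolQ is active.
c-di-GMP is present, so KosM is inactive.
Required activator KosM is absent, so *lutM* is not transcribed.
So LutM is not produced.
Malonate is absent, so TorM is active.
Required activator IrpG is absent, so *bexS* is not transcribed.
→ *bexS* is OFF in A.
Condition B:
Diaminopimelate is absent, so FubG is inactive.
With no repressor bound, *irpG* is transcribed.
So IrpG is produced and active.
Shikimate is absent, so HolQ is inactive.
c-di-GMP is absent, so KosM is active.
Required activator HolQ is absent, so *lutM* is not transcribed.
So LutM is not produced.
Malonate is present, so TorM is inactive.
Required activator TorM is absent, so *bexS* is not transcribed.
→ *bexS* is OFF in B.

neither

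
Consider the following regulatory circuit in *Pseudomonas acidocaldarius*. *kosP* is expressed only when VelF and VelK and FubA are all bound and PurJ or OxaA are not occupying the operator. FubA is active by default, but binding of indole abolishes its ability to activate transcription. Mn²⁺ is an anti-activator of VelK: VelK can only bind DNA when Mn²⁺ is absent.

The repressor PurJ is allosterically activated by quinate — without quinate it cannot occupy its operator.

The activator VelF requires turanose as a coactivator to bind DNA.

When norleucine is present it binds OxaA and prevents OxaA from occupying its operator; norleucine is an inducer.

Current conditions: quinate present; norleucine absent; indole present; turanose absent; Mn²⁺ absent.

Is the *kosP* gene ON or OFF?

OFF

Quinate is present, so PurJ is active.
Norleucine is absent, so OxaA is active.
Turanose is absent, so VelF is inactive.
Mn²⁺ is absent, so VelK is active.
Indole is present, so FubA is inactive.
With repressor PurJ bound, *kosP* is not transcribed.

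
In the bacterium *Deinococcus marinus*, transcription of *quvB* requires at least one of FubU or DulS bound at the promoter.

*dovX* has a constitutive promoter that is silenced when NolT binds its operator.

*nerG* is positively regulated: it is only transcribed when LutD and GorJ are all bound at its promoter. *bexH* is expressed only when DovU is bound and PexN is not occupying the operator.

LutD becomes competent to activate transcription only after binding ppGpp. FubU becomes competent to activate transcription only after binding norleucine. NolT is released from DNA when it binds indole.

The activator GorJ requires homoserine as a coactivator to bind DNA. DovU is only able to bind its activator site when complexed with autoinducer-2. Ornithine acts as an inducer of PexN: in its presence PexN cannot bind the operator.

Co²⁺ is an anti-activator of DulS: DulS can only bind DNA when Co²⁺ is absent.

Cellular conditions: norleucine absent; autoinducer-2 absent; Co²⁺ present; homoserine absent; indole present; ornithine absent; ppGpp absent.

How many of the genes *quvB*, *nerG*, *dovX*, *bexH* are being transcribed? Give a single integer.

1

Norleucine is absent, so FubU is inactive.
Co²⁺ is present, so DulS is inactive.
No activator is available at the *quvB* promoter, so *quvB* is not transcribed.
→ *quvB* is OFF.
ppGpp is absent, so LutD is inactive.
Homoserine is absent, so GorJ is inactive.
Required activator LutD is absent, so *nerG* is not transcribed.
→ *nerG* is OFF.
Indole is present, so NolT is inactive.
With no repressor bound, *dovX* is transcribed.
→ *dovX* is ON.
Autoinducer-2 is absent, so DovU is inactive.
Ornithine is absent, so PexN is active.
With repressor PexN bound, *bexH* is not transcribed.
→ *bexH* is OFF.
1 of the 4 genes is transcribed.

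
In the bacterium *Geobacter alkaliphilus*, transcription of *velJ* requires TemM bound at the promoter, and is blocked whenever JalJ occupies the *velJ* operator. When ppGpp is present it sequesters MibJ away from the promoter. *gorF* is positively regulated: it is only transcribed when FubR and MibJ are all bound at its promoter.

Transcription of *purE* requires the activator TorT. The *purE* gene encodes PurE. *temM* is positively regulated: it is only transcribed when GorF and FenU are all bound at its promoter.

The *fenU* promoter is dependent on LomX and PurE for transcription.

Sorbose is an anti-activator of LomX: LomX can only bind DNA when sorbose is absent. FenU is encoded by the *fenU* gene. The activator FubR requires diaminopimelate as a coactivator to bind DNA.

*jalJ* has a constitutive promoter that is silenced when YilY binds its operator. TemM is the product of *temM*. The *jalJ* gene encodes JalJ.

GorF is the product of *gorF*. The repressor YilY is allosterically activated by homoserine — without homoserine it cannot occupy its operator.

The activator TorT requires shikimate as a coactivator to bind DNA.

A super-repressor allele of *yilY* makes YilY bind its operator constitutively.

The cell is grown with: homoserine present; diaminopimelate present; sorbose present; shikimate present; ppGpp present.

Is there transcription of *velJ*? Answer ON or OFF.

Diaminopimelate is present, so FubR is active.
ppGpp is present, so MibJ is inactive.
Required activator MibJ is absent, so *gorF* is not transcribed.
So GorF is not produced.
Sorbose is present, so LomX is inactive.
Shikimate is present, so TorT is active.
No repressor is bound and TorT is active, so *purE* is transcribed.
So PurE is produced and active.
Required activator LomX is absent, so *fenU* is not transcribed.
So FenU is not produced.
Required activator GorF is absent, so *temM* is not transcribed.
So TemM is not produced.
YilY is constitutively active in this strain.
With repressor YilY bound, *jalJ* is not transcribed.
So JalJ is not produced.
Required activator TemM is absent, so *velJ* is not transcribed.

OFF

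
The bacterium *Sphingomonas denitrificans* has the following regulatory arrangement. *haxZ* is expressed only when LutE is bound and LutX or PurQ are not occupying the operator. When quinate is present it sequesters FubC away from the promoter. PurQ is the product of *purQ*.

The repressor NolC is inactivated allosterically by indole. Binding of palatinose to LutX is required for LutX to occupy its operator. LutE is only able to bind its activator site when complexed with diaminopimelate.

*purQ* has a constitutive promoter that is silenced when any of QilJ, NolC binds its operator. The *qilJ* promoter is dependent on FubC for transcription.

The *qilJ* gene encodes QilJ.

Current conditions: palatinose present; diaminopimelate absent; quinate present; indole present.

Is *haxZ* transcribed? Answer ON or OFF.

Diaminopimelate is absent, so LutE is inactive.
Palatinose is present, so LutX is active.
Quinate is present, so FubC is inactive.
Required activator FubC is absent, so *qilJ* is not transcribed.
So QilJ is not produced.
Indole is present, so NolC is inactive.
With no repressor bound, *purQ* is transcribed.
So PurQ is produced and active.
With repressor LutX bound, *haxZ* is not transcribed.

OFF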